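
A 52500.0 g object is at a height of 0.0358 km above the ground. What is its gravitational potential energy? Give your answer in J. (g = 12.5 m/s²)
PE = mgh = 52.5 kg × 12.5 m/s² × 35.8 m = 2.349e+04 J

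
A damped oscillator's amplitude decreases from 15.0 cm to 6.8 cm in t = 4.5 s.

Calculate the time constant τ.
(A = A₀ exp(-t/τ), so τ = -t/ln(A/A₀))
A/A₀ = 6.8/15.0 = 0.4533; ln(A/A₀) = -0.7911
τ = −t/ln(A/A₀) = −4.5/-0.7911 = 5.688 s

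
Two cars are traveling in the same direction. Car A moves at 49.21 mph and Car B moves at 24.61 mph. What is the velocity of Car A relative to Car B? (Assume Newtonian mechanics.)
v_rel = v_A - v_B = 49.21 - 24.61 = 24.6 mph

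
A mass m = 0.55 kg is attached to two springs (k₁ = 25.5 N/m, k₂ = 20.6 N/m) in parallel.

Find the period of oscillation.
k_eq = k₁+k₂ = 46.1 N/m
T = 2π√(m/k_eq) = 2π√(0.55/46.1) = 0.6863 s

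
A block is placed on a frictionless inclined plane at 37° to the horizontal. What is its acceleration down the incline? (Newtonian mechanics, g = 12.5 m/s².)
a = g sin(θ) = 12.5 × sin(37°) = 12.5 × 0.6018 = 7.52 m/s²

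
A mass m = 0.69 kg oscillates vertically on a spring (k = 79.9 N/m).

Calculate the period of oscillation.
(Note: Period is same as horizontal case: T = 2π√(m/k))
T = 2π√(m/k) = 2π√(0.69/79.9) = 0.5839 s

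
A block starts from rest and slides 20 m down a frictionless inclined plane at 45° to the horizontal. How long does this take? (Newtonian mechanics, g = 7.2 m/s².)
a = g sin(θ) = 7.2 × sin(45°) = 5.09 m/s²
t = √(2d/a) = √(2 × 20 / 5.09) = 2.8 s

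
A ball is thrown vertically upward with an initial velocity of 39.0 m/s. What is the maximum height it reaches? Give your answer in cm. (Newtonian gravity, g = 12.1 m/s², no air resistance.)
h_max = v₀²/(2g) (with unit conversion) = 6285.0 cm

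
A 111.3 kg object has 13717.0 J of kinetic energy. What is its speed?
KE = ½mv² → v = √(2KE/m) = √(2×13717.0/111.3) = 15.7 m/s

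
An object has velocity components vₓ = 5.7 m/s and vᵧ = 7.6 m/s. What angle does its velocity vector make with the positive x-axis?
θ = arctan(vᵧ/vₓ) = arctan(7.6/5.7) = 53.13°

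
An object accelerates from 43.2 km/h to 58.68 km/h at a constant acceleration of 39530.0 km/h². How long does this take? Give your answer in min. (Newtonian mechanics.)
t = (v - v₀)/a (with unit conversion) = 0.0235 min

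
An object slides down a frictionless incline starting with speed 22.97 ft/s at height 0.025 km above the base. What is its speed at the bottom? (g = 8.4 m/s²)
½mv₀² + mgh = ½mv² → v = √(v₀² + 2gh) = √(7.001² + 2×8.4×25) = 21.66 m/s = 71.05 ft/s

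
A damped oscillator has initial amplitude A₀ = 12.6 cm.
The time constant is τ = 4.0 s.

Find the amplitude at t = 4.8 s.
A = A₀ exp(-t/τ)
A = A₀ exp(−t/τ) = 12.6×exp(−4.8/4.0) = 3.795 cm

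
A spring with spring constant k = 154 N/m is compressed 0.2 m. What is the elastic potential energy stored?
PE = ½kx² = ½×154×0.2² = 3.08 J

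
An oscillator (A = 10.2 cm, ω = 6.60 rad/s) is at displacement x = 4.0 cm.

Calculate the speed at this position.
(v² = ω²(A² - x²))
v = ω√(A² − x²) = 6.6×√(0.102² − 0.04²) = 0.6193 m/s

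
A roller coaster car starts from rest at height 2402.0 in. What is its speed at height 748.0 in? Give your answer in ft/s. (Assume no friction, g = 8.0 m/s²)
mgh₁ = ½mv₂² + mgh₂ → v₂ = √(2g(h₁−h₂)) = √(2×8.0×(61.01−19)) = 25.93 m/s = 85.06 ft/s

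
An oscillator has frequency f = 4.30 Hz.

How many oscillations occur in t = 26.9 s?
n = f×t = 4.3×26.9 = 115.7 oscillations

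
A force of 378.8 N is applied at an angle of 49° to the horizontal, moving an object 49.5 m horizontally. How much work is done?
W = Fd cosθ = 378.8×49.5×cos(49°) = 12302.0 J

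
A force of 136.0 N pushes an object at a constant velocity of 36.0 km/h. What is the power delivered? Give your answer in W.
P = Fv = 136 N × 10 m/s = 1360 W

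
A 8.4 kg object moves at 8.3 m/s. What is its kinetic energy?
KE = ½mv² = ½×8.4×8.3² = 289.338 J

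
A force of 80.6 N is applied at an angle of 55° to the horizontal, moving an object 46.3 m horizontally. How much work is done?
W = Fd cosθ = 80.6×46.3×cos(55°) = 2140.5 J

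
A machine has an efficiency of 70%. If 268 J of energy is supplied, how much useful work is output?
W_out = η × W_in = 0.7 × 268 = 187.6 J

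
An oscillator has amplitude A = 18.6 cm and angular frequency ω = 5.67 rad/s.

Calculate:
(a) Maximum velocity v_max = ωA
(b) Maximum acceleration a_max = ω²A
v_max = ωA = 5.67×0.186 = 1.055 m/s
a_max = ω²A = 5.67²×0.186 = 5.98 m/s²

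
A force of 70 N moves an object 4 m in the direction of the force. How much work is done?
W = Fd = 70×4 = 280.0 J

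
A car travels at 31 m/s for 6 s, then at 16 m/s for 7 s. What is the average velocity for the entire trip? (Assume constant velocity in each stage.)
d₁ = v₁t₁ = 31 × 6 = 186 m
d₂ = v₂t₂ = 16 × 7 = 112 m
d_total = 298 m, t_total = 13 s
v_avg = d_total/t_total = 298/13 = 22.92 m/s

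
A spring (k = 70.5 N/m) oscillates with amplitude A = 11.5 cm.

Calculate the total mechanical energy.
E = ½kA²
E = ½kA² = ½×70.5×(0.115)² = 0.4662 J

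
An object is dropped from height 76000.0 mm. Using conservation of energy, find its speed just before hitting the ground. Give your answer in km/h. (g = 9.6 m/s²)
mgh = ½mv² → v = √(2gh) = √(2×9.6×76) = 38.2 m/s = 137.5 km/h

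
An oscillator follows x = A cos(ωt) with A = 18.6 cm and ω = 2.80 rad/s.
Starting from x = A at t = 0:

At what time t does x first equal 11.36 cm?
cos(ωt) = x/A = 11.36/18.6 = 0.6108
ωt = arccos(0.6108) = 0.9138 rad
t = 0.9138/2.8 = 0.3264 s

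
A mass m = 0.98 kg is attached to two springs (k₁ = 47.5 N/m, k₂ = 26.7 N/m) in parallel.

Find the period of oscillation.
k_eq = k₁+k₂ = 74.2 N/m
T = 2π√(m/k_eq) = 2π√(0.98/74.2) = 0.7221 s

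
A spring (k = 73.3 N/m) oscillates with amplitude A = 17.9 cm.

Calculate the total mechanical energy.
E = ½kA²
E = ½kA² = ½×73.3×(0.179)² = 1.174 J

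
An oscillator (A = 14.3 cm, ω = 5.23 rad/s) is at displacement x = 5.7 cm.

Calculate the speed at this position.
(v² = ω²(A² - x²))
v = ω√(A² − x²) = 5.23×√(0.143² − 0.057²) = 0.6859 m/s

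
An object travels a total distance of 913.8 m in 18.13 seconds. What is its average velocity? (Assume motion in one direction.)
v_avg = Δd / Δt = 913.8 / 18.13 = 50.4 m/s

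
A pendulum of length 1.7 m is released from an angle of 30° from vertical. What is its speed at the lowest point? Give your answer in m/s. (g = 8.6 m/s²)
h = L(1 − cosθ) = 1.7×(1 − cos30°) = 0.2278 m
v = √(2gh) = √(2×8.6×0.2278) = 1.979 m/s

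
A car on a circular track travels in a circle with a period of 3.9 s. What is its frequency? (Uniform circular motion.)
f = 1/T = 1/3.9 = 0.2564 Hz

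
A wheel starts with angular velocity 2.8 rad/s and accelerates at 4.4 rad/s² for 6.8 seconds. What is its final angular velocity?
ω = ω₀ + αt = 2.8 + 4.4 × 6.8 = 32.72 rad/s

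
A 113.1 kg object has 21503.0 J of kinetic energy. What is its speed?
KE = ½mv² → v = √(2KE/m) = √(2×21503.0/113.1) = 19.5 m/s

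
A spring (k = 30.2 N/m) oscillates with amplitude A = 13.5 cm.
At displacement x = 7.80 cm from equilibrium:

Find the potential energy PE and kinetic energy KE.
E_total = ½kA² = ½×30.2×(0.135)² = 0.2752 J
PE = ½kx² = ½×30.2×(0.078)² = 0.09187 J
KE = E_total − PE = 0.1833 J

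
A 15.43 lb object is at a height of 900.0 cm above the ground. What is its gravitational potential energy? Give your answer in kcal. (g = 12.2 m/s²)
PE = mgh = 6.999 kg × 12.2 m/s² × 9 m = 768.5 J = 0.1837 kcal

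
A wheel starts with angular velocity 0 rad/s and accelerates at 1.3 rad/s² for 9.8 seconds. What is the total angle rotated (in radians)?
θ = ω₀t + ½αt² = 0×9.8 + ½×1.3×9.8² = 62.43 rad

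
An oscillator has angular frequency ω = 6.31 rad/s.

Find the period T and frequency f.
T = 2π/ω = 2π/6.31 = 0.9958 s; f = ω/2π = 1.004 Hz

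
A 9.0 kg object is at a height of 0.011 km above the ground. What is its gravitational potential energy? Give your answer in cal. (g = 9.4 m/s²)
PE = mgh = 9 kg × 9.4 m/s² × 11 m = 930.6 J = 222.4 cal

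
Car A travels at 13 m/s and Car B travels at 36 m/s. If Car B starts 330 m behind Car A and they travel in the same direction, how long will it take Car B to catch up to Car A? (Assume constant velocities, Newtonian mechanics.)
Relative speed: v_rel = 36 - 13 = 23 m/s
Time to catch: t = d₀/v_rel = 330/23 = 14.35 s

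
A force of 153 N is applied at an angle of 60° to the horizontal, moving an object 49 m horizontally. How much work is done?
W = Fd cosθ = 153×49×cos(60°) = 3748.5 J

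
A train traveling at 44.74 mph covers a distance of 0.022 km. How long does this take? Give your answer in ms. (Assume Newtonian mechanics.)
t = d/v (with unit conversion) = 1100.0 ms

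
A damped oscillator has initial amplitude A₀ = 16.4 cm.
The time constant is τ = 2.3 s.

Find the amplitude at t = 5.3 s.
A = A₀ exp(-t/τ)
A = A₀ exp(−t/τ) = 16.4×exp(−5.3/2.3) = 1.637 cm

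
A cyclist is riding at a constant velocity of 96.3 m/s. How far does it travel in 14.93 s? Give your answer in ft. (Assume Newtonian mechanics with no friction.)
d = vt (with unit conversion) = 4717.0 ft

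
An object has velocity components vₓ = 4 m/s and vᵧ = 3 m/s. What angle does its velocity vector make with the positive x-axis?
θ = arctan(vᵧ/vₓ) = arctan(3/4) = 36.87°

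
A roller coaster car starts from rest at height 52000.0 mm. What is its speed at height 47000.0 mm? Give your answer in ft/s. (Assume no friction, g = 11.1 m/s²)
mgh₁ = ½mv₂² + mgh₂ → v₂ = √(2g(h₁−h₂)) = √(2×11.1×(52−47)) = 10.54 m/s = 34.57 ft/s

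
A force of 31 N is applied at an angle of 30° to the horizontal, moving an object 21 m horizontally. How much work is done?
W = Fd cosθ = 31×21×cos(30°) = 563.78 J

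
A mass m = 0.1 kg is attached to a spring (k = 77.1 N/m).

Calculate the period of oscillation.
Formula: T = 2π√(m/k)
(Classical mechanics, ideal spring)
T = 2π√(m/k) = 2π√(0.1/77.1) = 0.2263 s; f = 1/T = 4.419 Hz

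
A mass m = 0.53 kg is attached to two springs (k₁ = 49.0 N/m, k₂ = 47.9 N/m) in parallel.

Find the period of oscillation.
k_eq = k₁+k₂ = 96.9 N/m
T = 2π√(m/k_eq) = 2π√(0.53/96.9) = 0.4647 s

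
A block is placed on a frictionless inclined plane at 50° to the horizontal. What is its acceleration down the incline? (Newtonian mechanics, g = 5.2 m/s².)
a = g sin(θ) = 5.2 × sin(50°) = 5.2 × 0.766 = 3.98 m/s²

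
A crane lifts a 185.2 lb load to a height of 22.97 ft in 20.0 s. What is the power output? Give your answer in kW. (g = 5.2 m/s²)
W = mgh = 84.01×5.2×7.001 = 3058 J
P = W/t = 3058/20 = 152.9 W = 0.1529 kW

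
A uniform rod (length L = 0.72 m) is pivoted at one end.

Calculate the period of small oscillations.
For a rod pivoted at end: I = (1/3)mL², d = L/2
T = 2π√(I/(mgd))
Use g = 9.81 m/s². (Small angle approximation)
I/m = (1/3)L² = 0.1728 m²; d = L/2 = 0.36 m
T = 2π√(I/(mgd)) = 2π√(0.1728/(9.81×0.36)) = 1.39 s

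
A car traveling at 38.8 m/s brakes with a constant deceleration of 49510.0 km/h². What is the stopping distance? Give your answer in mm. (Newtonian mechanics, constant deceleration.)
d = v₀² / (2a) (with unit conversion) = 197000.0 mm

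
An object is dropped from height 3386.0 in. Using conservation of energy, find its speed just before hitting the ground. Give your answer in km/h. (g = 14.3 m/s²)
mgh = ½mv² → v = √(2gh) = √(2×14.3×86) = 49.6 m/s = 178.5 km/h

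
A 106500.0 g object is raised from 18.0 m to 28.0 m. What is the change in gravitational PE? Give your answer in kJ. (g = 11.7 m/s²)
ΔPE = mg(h₂ − h₁) = 106.5 kg × 11.7 m/s² × (28 − 18) m = 1.246e+04 J = 12.46 kJ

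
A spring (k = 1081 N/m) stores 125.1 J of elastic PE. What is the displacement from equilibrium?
PE = ½kx² → x = √(2PE/k) = √(2×125.1/1081) = 0.4811 m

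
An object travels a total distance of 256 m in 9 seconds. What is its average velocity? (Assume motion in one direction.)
v_avg = Δd / Δt = 256 / 9 = 28.44 m/s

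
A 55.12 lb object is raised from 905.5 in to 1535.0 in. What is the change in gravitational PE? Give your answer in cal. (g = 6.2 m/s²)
ΔPE = mg(h₂ − h₁) = 25 kg × 6.2 m/s² × (38.99 − 23) m = 2479 J = 592.4 cal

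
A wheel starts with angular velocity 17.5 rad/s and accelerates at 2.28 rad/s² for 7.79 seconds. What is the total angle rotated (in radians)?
θ = ω₀t + ½αt² = 17.5×7.79 + ½×2.28×7.79² = 205.5 rad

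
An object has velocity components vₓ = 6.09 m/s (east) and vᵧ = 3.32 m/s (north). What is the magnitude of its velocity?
|v| = √(vₓ² + vᵧ²) = √(6.09² + 3.32²) = √(48.1105) = 6.94 m/s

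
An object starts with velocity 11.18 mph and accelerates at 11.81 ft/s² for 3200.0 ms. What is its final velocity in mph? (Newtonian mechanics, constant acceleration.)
v = v₀ + at (with unit conversion) = 36.95 mph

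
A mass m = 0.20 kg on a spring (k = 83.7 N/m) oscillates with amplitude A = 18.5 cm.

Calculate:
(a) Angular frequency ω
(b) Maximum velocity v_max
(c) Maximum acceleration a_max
ω = √(k/m) = √(83.7/0.2) = 20.46 rad/s
v_max = ωA = 20.46×0.185 = 3.785 m/s
a_max = ω²A = 20.46²×0.185 = 77.42 m/s²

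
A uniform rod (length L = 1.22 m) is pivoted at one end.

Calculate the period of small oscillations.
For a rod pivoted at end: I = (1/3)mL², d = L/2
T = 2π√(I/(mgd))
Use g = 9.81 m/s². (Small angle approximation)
I/m = (1/3)L² = 0.4961 m²; d = L/2 = 0.61 m
T = 2π√(I/(mgd)) = 2π√(0.4961/(9.81×0.61)) = 1.809 s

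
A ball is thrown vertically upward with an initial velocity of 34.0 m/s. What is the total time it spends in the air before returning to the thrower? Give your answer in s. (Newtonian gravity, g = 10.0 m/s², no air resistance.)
t_total = 2v₀/g = 6.8 s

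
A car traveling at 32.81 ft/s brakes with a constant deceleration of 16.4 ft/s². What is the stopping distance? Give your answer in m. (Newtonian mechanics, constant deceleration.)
d = v₀² / (2a) (with unit conversion) = 10.0 m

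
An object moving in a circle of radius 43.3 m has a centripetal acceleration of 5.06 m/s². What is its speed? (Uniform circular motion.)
v = √(a_c × r) = √(5.06 × 43.3) = 14.8 m/s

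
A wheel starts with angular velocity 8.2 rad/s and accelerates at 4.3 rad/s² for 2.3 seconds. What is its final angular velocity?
ω = ω₀ + αt = 8.2 + 4.3 × 2.3 = 18.09 rad/s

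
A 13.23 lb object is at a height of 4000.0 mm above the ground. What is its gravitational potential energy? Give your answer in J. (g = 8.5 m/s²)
PE = mgh = 6.001 kg × 8.5 m/s² × 4 m = 204 J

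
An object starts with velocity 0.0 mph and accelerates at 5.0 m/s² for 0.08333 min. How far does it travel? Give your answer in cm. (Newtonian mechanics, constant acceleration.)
d = v₀t + ½at² (with unit conversion) = 6250.0 cm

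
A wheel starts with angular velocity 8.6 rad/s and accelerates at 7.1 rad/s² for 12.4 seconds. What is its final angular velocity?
ω = ω₀ + αt = 8.6 + 7.1 × 12.4 = 96.64 rad/s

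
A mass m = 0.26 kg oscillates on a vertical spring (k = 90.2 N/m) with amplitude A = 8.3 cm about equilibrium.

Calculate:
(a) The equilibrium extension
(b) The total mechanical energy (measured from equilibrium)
x_eq = mg/k = 0.26×9.81/90.2 = 0.02828 m = 2.828 cm
E = ½kA² = ½×90.2×(0.083)² = 0.3107 J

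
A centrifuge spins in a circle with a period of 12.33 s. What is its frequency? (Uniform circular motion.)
f = 1/T = 1/12.33 = 0.0811 Hz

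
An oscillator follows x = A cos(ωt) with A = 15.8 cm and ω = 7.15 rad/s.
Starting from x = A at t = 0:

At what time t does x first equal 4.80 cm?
cos(ωt) = x/A = 4.8/15.8 = 0.3038
ωt = arccos(0.3038) = 1.262 rad
t = 1.262/7.15 = 0.1765 s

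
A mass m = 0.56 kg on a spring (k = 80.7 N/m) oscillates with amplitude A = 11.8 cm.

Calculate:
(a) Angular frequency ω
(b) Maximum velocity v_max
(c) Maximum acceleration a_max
ω = √(k/m) = √(80.7/0.56) = 12 rad/s
v_max = ωA = 12×0.118 = 1.417 m/s
a_max = ω²A = 12²×0.118 = 17 m/s²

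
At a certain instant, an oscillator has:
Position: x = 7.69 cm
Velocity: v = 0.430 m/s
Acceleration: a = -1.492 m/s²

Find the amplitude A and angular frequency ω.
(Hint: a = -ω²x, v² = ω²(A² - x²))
a = −ω²x → ω = √(|a|/x) = √(1.492/0.0769) = 4.405 rad/s
v² = ω²(A² − x²) → A = √(x² + v²/ω²) = √(0.0769² + 0.43²/4.405²) = 0.1243 m = 12.43 cm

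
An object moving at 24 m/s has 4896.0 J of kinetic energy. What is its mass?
KE = ½mv² → m = 2KE/v² = 2×4896.0/24² = 17.0 kg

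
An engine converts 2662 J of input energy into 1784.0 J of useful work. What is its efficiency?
η = W_out/W_in = 1784.0/2662 = 0.6702 = 67.02%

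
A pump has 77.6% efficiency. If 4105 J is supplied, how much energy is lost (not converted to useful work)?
W_out = η × W_in = 0.776×4105 = 3185.5 J
W_lost = W_in − W_out = 4105 − 3185.5 = 919.52 J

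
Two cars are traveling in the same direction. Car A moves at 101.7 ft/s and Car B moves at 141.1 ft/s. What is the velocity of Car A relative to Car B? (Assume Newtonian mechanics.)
v_rel = v_A - v_B = 101.7 - 141.1 = -39.4 ft/s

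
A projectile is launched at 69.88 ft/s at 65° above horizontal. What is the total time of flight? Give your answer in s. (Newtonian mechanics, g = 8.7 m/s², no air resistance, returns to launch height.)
T = 2v₀sin(θ)/g (with unit conversion) = 4.438 s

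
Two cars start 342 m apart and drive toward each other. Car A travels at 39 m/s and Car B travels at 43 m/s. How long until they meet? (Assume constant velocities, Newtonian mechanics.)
Combined speed: v_combined = 39 + 43 = 82 m/s
Time to meet: t = d/82 = 342/82 = 4.17 s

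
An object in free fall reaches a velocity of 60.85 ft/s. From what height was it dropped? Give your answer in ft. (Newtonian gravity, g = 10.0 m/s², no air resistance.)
h = v²/(2g) (with unit conversion) = 56.43 ft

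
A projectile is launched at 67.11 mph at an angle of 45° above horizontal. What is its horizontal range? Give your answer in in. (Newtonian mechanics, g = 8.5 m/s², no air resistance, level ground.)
R = v₀² sin(2θ) / g (with unit conversion) = 4169.0 in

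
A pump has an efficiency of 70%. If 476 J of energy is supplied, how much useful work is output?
W_out = η × W_in = 0.7 × 476 = 333.2 J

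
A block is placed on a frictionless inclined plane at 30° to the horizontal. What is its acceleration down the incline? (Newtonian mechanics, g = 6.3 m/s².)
a = g sin(θ) = 6.3 × sin(30°) = 6.3 × 0.5 = 3.15 m/s²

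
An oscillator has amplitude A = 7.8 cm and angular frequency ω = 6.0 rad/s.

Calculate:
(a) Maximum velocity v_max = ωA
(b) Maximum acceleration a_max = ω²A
v_max = ωA = 6.0×0.078 = 0.468 m/s
a_max = ω²A = 6.0²×0.078 = 2.808 m/s²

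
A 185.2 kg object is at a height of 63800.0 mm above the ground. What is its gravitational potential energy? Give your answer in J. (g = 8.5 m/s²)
PE = mgh = 185.2 kg × 8.5 m/s² × 63.8 m = 1.004e+05 J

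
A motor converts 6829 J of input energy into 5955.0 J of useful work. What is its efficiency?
η = W_out/W_in = 5955.0/6829 = 0.872 = 87.2%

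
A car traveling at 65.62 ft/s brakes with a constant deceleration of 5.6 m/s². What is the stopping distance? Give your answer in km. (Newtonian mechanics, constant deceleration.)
d = v₀² / (2a) (with unit conversion) = 0.03572 km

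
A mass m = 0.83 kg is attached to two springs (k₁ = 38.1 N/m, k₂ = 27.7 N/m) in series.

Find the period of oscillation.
k_eq = k₁k₂/(k₁+k₂) = 16.04 N/m
T = 2π√(m/k_eq) = 2π√(0.83/16.04) = 1.429 s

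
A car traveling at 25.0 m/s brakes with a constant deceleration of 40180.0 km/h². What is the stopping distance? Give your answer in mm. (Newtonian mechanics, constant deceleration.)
d = v₀² / (2a) (with unit conversion) = 100800.0 mm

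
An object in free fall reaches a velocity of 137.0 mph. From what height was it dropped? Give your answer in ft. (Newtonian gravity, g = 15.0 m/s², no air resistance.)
h = v²/(2g) (with unit conversion) = 410.2 ft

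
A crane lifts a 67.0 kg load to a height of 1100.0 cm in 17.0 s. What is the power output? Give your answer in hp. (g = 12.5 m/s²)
W = mgh = 67×12.5×11 = 9212 J
P = W/t = 9212/17 = 541.9 W = 0.7267 hp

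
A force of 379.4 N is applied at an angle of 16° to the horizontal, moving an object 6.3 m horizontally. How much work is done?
W = Fd cosθ = 379.4×6.3×cos(16°) = 2297.6 J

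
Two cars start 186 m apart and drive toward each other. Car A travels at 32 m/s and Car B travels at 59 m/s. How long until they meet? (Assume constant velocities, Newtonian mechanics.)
Combined speed: v_combined = 32 + 59 = 91 m/s
Time to meet: t = d/91 = 186/91 = 2.04 s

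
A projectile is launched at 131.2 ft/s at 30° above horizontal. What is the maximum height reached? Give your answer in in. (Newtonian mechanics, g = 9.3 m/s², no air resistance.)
H = v₀²sin²(θ)/(2g) (with unit conversion) = 846.2 in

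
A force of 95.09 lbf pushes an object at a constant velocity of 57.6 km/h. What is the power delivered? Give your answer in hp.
P = Fv = 423 N × 16 m/s = 6768 W = 9.076 hp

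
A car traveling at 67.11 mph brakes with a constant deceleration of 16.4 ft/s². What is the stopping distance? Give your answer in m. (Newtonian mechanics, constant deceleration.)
d = v₀² / (2a) (with unit conversion) = 90.03 m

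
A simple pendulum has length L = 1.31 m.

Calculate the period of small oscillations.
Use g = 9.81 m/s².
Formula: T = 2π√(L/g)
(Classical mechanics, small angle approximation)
T = 2π√(L/g) = 2π√(1.31/9.81) = 2.296 s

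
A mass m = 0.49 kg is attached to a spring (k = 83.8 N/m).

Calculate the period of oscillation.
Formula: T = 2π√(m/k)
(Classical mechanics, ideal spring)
T = 2π√(m/k) = 2π√(0.49/83.8) = 0.4805 s; f = 1/T = 2.081 Hz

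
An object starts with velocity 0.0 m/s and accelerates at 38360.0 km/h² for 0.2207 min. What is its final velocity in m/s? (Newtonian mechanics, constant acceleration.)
v = v₀ + at (with unit conversion) = 39.19 m/s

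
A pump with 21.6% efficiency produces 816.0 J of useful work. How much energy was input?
W_in = W_out/η = 816.0/0.216 = 3777.8 J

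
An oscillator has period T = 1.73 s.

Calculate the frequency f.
f = 1/T = 1/1.73 = 0.578 Hz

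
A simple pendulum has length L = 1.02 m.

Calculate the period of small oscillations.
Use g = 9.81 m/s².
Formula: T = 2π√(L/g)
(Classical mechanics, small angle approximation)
T = 2π√(L/g) = 2π√(1.02/9.81) = 2.026 s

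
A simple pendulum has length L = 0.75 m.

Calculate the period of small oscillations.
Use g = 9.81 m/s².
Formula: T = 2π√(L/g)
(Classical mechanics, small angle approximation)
T = 2π√(L/g) = 2π√(0.75/9.81) = 1.737 s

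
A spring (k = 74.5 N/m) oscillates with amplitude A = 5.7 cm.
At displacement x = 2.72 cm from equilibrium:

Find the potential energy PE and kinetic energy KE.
E_total = ½kA² = ½×74.5×(0.057)² = 0.121 J
PE = ½kx² = ½×74.5×(0.0272)² = 0.02756 J
KE = E_total − PE = 0.09347 J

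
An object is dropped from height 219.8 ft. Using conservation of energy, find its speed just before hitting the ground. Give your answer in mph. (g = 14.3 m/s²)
mgh = ½mv² → v = √(2gh) = √(2×14.3×67) = 43.77 m/s = 97.92 mph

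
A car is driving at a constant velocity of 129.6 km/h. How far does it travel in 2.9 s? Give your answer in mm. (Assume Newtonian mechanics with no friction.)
d = vt (with unit conversion) = 104400.0 mm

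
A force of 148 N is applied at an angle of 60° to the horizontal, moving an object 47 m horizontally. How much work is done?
W = Fd cosθ = 148×47×cos(60°) = 3478.0 J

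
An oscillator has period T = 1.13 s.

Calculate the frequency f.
f = 1/T = 1/1.13 = 0.885 Hz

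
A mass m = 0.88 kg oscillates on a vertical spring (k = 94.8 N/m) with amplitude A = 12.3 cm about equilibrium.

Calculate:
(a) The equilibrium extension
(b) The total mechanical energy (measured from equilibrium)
x_eq = mg/k = 0.88×9.81/94.8 = 0.09106 m = 9.106 cm
E = ½kA² = ½×94.8×(0.123)² = 0.7171 J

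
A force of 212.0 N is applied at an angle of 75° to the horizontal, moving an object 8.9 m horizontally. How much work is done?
W = Fd cosθ = 212.0×8.9×cos(75°) = 488.34 J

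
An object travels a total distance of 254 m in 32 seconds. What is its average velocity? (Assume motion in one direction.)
v_avg = Δd / Δt = 254 / 32 = 7.94 m/s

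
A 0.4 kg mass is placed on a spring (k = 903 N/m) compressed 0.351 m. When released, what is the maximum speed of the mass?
½kx² = ½mv² → v = x√(k/m) = 0.351×√(903/0.4) = 16.68 m/s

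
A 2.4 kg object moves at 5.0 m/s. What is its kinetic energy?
KE = ½mv² = ½×2.4×5.0² = 30.0 J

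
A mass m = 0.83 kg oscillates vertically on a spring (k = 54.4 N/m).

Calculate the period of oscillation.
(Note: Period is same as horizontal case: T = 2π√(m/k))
T = 2π√(m/k) = 2π√(0.83/54.4) = 0.7761 s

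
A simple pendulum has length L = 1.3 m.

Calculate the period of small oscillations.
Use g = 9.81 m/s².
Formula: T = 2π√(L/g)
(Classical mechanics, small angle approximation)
T = 2π√(L/g) = 2π√(1.3/9.81) = 2.287 s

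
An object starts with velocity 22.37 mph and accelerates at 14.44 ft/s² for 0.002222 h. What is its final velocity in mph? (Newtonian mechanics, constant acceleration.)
v = v₀ + at (with unit conversion) = 101.1 mph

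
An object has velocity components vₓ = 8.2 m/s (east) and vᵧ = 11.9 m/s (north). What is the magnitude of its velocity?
|v| = √(vₓ² + vᵧ²) = √(8.2² + 11.9²) = √(208.85) = 14.45 m/s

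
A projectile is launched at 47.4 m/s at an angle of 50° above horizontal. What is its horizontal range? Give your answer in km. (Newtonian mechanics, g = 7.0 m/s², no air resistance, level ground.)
R = v₀² sin(2θ) / g (with unit conversion) = 0.3161 km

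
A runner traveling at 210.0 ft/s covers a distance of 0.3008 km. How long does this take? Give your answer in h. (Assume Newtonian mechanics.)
t = d/v (with unit conversion) = 0.001305 h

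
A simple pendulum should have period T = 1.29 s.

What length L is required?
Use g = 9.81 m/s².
T = 2π√(L/g) → L = g(T/2π)² = 9.81×(1.29/2π)² = 0.4135 m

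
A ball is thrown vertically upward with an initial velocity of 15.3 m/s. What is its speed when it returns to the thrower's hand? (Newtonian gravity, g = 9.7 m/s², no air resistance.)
By conservation of energy, the ball returns at the same speed = 15.3 m/s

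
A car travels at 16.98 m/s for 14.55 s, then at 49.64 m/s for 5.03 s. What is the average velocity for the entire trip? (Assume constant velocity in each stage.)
d₁ = v₁t₁ = 16.98 × 14.55 = 247.059 m
d₂ = v₂t₂ = 49.64 × 5.03 = 249.689 m
d_total = 496.75 m, t_total = 19.58 s
v_avg = d_total/t_total = 496.75/19.58 = 25.37 m/s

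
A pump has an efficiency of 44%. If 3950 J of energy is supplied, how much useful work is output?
W_out = η × W_in = 0.44 × 3950 = 1738.0 J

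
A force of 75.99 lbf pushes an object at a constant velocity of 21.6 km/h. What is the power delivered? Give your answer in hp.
P = Fv = 338 N × 6 m/s = 2028 W = 2.72 hp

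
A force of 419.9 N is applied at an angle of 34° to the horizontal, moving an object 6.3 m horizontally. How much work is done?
W = Fd cosθ = 419.9×6.3×cos(34°) = 2193.1 J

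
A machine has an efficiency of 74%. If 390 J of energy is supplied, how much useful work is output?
W_out = η × W_in = 0.74 × 390 = 288.6 J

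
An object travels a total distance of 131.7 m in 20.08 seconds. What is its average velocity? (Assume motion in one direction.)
v_avg = Δd / Δt = 131.7 / 20.08 = 6.56 m/s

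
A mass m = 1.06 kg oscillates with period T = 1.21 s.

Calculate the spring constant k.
T = 2π√(m/k) → k = m(2π/T)² = 1.06×(2π/1.21)² = 28.58 N/m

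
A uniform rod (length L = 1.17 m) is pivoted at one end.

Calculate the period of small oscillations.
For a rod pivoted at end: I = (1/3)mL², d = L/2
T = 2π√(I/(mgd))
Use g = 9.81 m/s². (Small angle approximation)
I/m = (1/3)L² = 0.4563 m²; d = L/2 = 0.585 m
T = 2π√(I/(mgd)) = 2π√(0.4563/(9.81×0.585)) = 1.772 s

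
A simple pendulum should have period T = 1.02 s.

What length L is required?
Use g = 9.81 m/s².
T = 2π√(L/g) → L = g(T/2π)² = 9.81×(1.02/2π)² = 0.2585 m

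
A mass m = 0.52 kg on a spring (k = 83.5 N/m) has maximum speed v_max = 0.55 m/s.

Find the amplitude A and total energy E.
½mv²_max = ½kA² → A = v_max√(m/k) = 0.55×√(0.52/83.5) = 0.0434 m = 4.34 cm
E = ½mv²_max = ½×0.52×0.55² = 0.07865 J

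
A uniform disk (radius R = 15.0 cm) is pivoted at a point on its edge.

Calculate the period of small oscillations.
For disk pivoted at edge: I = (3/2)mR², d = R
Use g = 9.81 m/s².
I/m = (3/2)R² = 0.03375 m²; d = R = 0.15 m
T = 2π√((3/2)R²/(gR)) = 2π√(3R/(2g)) = 0.9516 s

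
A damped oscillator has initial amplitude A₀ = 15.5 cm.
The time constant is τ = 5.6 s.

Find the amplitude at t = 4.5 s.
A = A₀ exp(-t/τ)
A = A₀ exp(−t/τ) = 15.5×exp(−4.5/5.6) = 6.94 cm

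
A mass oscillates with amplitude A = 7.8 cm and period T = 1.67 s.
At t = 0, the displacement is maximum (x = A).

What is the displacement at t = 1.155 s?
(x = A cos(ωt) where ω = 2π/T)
ω = 2π/T = 2π/1.67 = 3.762 rad/s
x = A cos(ωt) = 7.8×cos(3.762×1.155) = -2.798 cm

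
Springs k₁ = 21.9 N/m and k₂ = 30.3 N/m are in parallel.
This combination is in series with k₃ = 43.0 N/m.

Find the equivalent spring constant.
k₁₂ = k₁ + k₂ = 52.2 N/m (parallel)
1/k_eq = 1/k₁₂ + 1/k₃ → k_eq = 23.58 N/m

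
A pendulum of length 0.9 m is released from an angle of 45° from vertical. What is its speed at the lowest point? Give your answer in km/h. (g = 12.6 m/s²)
h = L(1 − cosθ) = 0.9×(1 − cos45°) = 0.2636 m
v = √(2gh) = √(2×12.6×0.2636) = 2.577 m/s = 9.279 km/h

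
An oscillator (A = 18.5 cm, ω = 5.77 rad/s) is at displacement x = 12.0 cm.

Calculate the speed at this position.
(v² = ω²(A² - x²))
v = ω√(A² − x²) = 5.77×√(0.185² − 0.12²) = 0.8124 m/s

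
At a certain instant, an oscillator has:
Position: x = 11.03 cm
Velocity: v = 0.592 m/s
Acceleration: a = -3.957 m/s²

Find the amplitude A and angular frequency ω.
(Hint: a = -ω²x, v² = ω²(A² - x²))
a = −ω²x → ω = √(|a|/x) = √(3.957/0.1103) = 5.99 rad/s
v² = ω²(A² − x²) → A = √(x² + v²/ω²) = √(0.1103² + 0.592²/5.99²) = 0.1481 m = 14.81 cm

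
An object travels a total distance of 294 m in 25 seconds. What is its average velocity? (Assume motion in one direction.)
v_avg = Δd / Δt = 294 / 25 = 11.76 m/s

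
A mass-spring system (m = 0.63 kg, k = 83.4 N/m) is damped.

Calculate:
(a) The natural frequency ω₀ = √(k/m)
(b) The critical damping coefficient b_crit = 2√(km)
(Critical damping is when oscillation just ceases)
ω₀ = √(k/m) = √(83.4/0.63) = 11.51 rad/s
b_crit = 2√(km) = 2√(83.4×0.63) = 14.5 kg/s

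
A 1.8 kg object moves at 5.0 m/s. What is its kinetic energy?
KE = ½mv² = ½×1.8×5.0² = 22.5 J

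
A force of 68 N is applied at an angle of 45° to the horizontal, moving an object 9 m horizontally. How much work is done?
W = Fd cosθ = 68×9×cos(45°) = 432.75 J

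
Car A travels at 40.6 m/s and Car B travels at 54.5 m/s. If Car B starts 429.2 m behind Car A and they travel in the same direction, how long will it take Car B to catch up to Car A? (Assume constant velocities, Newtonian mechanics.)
Relative speed: v_rel = 54.5 - 40.6 = 13.9 m/s
Time to catch: t = d₀/v_rel = 429.2/13.9 = 30.88 s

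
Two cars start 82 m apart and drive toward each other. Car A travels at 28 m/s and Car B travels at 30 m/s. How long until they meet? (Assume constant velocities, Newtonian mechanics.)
Combined speed: v_combined = 28 + 30 = 58 m/s
Time to meet: t = d/58 = 82/58 = 1.41 s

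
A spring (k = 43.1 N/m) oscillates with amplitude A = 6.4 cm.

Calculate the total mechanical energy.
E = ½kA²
E = ½kA² = ½×43.1×(0.064)² = 0.08827 J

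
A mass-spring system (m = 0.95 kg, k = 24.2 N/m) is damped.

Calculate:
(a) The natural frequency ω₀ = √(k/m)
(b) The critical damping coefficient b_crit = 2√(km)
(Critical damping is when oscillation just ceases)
ω₀ = √(k/m) = √(24.2/0.95) = 5.047 rad/s
b_crit = 2√(km) = 2√(24.2×0.95) = 9.59 kg/s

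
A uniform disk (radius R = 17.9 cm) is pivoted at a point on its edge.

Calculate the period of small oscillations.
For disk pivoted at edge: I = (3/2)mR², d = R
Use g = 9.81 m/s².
I/m = (3/2)R² = 0.04806 m²; d = R = 0.179 m
T = 2π√((3/2)R²/(gR)) = 2π√(3R/(2g)) = 1.039 s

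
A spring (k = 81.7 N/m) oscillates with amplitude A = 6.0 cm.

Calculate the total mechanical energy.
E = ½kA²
E = ½kA² = ½×81.7×(0.06)² = 0.1471 J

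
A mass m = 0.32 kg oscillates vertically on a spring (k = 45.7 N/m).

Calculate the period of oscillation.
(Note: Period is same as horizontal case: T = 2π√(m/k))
T = 2π√(m/k) = 2π√(0.32/45.7) = 0.5258 s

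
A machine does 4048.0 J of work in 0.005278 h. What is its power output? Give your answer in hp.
P = W/t = 4048 J / 19 s = 213 W = 0.2857 hp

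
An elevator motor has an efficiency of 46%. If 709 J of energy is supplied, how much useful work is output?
W_out = η × W_in = 0.46 × 709 = 326.14 J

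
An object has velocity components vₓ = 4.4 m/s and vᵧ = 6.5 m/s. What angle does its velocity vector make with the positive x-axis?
θ = arctan(vᵧ/vₓ) = arctan(6.5/4.4) = 55.91°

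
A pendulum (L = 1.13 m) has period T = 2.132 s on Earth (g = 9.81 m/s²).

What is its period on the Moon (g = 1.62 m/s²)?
T = 2π√(L/g), so T_moon/T_earth = √(g_earth/g_moon)
T_moon = 2π√(1.13/1.62) = 5.248 s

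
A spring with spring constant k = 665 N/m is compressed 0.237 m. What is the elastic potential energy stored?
PE = ½kx² = ½×665×0.237² = 18.68 J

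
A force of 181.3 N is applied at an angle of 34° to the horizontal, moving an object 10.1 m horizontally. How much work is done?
W = Fd cosθ = 181.3×10.1×cos(34°) = 1518.1 J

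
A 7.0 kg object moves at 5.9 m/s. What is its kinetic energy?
KE = ½mv² = ½×7.0×5.9² = 121.835 J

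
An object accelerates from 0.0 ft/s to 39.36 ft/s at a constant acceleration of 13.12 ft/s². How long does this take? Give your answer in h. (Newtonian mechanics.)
t = (v - v₀)/a (with unit conversion) = 0.0008333 h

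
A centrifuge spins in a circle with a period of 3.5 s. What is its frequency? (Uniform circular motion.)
f = 1/T = 1/3.5 = 0.2857 Hz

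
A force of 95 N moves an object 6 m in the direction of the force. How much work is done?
W = Fd = 95×6 = 570.0 J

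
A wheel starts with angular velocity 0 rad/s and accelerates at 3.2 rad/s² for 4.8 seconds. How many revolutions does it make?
θ = ω₀t + ½αt² = 0×4.8 + ½×3.2×4.8² = 36.86 rad
Revolutions = θ/(2π) = 36.86/(2π) = 5.87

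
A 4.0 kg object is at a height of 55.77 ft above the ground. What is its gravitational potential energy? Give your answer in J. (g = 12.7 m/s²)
PE = mgh = 4 kg × 12.7 m/s² × 17 m = 863.5 J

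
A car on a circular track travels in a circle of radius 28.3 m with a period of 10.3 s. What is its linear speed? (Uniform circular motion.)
v = 2πr/T = 2π×28.3/10.3 = 17.26 m/s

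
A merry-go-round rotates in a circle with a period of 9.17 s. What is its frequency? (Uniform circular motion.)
f = 1/T = 1/9.17 = 0.1091 Hz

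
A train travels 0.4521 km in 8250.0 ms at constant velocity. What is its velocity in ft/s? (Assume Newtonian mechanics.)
v = d/t (with unit conversion) = 179.8 ft/s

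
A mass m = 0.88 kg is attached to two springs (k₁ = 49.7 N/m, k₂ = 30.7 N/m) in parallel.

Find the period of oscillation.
k_eq = k₁+k₂ = 80.4 N/m
T = 2π√(m/k_eq) = 2π√(0.88/80.4) = 0.6573 s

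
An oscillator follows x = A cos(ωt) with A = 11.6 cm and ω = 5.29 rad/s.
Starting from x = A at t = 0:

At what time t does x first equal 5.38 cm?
cos(ωt) = x/A = 5.38/11.6 = 0.4638
ωt = arccos(0.4638) = 1.089 rad
t = 1.089/5.29 = 0.2058 s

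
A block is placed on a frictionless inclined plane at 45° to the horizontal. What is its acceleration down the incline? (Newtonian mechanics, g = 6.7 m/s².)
a = g sin(θ) = 6.7 × sin(45°) = 6.7 × 0.7071 = 4.74 m/s²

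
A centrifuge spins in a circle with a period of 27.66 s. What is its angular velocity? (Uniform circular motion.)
ω = 2π/T = 2π/27.66 = 0.2272 rad/s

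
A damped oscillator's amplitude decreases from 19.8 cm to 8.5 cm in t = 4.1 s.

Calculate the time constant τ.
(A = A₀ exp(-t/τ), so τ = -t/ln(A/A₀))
A/A₀ = 8.5/19.8 = 0.4293; ln(A/A₀) = -0.8456
τ = −t/ln(A/A₀) = −4.1/-0.8456 = 4.849 s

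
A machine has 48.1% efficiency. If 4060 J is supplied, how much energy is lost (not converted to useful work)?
W_out = η × W_in = 0.481×4060 = 1952.9 J
W_lost = W_in − W_out = 4060 − 1952.9 = 2107.1 J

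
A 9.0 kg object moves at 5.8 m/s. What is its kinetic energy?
KE = ½mv² = ½×9.0×5.8² = 151.38 J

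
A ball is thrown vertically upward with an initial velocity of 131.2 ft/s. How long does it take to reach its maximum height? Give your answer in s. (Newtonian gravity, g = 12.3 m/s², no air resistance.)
t_up = v₀/g (with unit conversion) = 3.251 s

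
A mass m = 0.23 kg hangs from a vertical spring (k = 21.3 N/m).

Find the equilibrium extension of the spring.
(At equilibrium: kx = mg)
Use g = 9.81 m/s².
x_eq = mg/k = 0.23×9.81/21.3 = 0.1059 m = 10.59 cm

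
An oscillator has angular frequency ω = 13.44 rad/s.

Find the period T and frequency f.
T = 2π/ω = 2π/13.44 = 0.4675 s; f = ω/2π = 2.139 Hz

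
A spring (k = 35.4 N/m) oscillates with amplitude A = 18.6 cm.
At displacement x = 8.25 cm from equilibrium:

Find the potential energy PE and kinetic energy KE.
E_total = ½kA² = ½×35.4×(0.186)² = 0.6123 J
PE = ½kx² = ½×35.4×(0.0825)² = 0.1205 J
KE = E_total − PE = 0.4919 J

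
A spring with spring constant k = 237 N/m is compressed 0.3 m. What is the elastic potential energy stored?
PE = ½kx² = ½×237×0.3² = 10.66 J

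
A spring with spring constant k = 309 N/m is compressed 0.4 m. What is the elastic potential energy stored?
PE = ½kx² = ½×309×0.4² = 24.72 J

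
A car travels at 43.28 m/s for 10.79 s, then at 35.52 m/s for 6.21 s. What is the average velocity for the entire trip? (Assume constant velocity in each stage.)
d₁ = v₁t₁ = 43.28 × 10.79 = 466.991 m
d₂ = v₂t₂ = 35.52 × 6.21 = 220.579 m
d_total = 687.57 m, t_total = 17 s
v_avg = d_total/t_total = 687.57/17 = 40.45 m/s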